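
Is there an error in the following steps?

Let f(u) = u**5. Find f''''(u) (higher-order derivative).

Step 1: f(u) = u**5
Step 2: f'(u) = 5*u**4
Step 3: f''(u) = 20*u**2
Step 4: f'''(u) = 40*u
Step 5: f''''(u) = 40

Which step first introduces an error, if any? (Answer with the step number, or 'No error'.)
Step 3

Step 3 is incorrect due to a wrong exponent.
The step shows: 20*u**2
The correct value should be: 20*u**3

Explanation: The exponent 3 on u was incorrectly written as 2: the term 20*u**3 was incorrectly written as 20*u**2
The later steps are derived from this incorrect expression, so the error originates in Step 3.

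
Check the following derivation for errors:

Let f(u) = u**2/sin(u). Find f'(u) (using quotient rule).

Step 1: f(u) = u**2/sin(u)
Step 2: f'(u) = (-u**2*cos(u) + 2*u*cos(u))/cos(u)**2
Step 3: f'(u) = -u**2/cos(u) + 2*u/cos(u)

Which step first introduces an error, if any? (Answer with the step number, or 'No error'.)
Step 2

Step 2 is incorrect due to a wrong trig function.
The step shows: (-u**2*cos(u) + 2*u*cos(u))/cos(u)**2
The correct value should be: (-u**2*cos(u) + 2*u*sin(u))/sin(u)**2

Explanation: sin(u) was incorrectly written as cos(u): the term (-u**2*cos(u) + 2*u*sin(u))/sin(u)**2 was incorrectly written as (-u**2*cos(u) + 2*u*cos(u))/cos(u)**2
The later steps are derived from this incorrect expression, so the error originates in Step 2.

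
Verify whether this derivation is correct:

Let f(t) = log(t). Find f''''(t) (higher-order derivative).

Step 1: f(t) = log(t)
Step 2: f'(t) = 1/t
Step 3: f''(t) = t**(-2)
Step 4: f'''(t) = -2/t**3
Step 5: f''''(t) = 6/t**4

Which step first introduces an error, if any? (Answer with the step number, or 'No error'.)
Step 3

Step 3 is incorrect due to a sign flip.
The step shows: t**(-2)
The correct value should be: -1/t**2

Explanation: The sign of the whole expression was flipped: the term -1/t**2 was incorrectly written as t**(-2)
The later steps are derived from this incorrect expression, so the error originates in Step 3.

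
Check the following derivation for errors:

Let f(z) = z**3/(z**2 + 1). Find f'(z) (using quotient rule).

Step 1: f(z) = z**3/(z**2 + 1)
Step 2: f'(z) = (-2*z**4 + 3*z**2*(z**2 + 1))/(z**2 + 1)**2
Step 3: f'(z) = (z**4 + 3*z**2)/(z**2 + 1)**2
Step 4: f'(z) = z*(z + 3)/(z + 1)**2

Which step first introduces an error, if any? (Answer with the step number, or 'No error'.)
Step 4

Step 4 is incorrect due to a wrong exponent.
The step shows: z*(z + 3)/(z + 1)**2
The correct value should be: z**2*(z**2 + 3)/(z**2 + 1)**2

Explanation: The exponent 2 on z was incorrectly written as 1: the term z**2*(z**2 + 3)/(z**2 + 1)**2 was incorrectly written as z*(z + 3)/(z + 1)**2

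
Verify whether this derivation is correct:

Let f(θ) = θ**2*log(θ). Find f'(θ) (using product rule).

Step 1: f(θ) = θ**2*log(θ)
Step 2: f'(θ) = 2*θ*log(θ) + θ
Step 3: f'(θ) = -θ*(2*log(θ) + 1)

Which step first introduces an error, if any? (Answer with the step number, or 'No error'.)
Step 3

Step 3 is incorrect due to a sign flip.
The step shows: -θ*(2*log(θ) + 1)
The correct value should be: θ*(2*log(θ) + 1)

Explanation: The sign of the whole expression was flipped: the term θ*(2*log(θ) + 1) was incorrectly written as -θ*(2*log(θ) + 1)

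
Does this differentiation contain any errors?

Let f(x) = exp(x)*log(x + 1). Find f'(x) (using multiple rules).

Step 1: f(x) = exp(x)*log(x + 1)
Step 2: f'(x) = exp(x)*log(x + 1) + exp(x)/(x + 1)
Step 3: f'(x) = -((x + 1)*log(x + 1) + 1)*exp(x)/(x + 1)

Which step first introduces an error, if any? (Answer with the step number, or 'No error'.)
Step 3

Step 3 is incorrect due to a sign flip.
The step shows: -((x + 1)*log(x + 1) + 1)*exp(x)/(x + 1)
The correct value should be: ((x + 1)*log(x + 1) + 1)*exp(x)/(x + 1)

Explanation: The sign of the whole expression was flipped: the term ((x + 1)*log(x + 1) + 1)*exp(x)/(x + 1) was incorrectly written as -((x + 1)*log(x + 1) + 1)*exp(x)/(x + 1)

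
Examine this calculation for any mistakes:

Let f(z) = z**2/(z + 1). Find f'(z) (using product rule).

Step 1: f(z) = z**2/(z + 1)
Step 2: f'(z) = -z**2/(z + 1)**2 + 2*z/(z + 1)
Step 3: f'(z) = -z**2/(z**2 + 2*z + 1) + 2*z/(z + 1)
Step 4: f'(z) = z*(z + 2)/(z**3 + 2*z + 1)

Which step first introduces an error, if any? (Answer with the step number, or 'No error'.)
Step 4

Step 4 is incorrect due to a wrong exponent.
The step shows: z*(z + 2)/(z**3 + 2*z + 1)
The correct value should be: z*(z + 2)/(z**2 + 2*z + 1)

Explanation: The exponent 2 on z was incorrectly written as 3: the term z*(z + 2)/(z**2 + 2*z + 1) was incorrectly written as z*(z + 2)/(z**3 + 2*z + 1)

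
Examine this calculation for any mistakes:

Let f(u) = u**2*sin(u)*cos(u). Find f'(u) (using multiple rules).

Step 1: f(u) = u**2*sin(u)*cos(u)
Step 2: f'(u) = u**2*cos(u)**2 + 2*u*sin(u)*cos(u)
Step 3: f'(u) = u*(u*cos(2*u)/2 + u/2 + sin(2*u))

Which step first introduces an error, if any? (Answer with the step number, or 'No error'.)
Step 2

Step 2 is incorrect due to a dropped term.
The step shows: u**2*cos(u)**2 + 2*u*sin(u)*cos(u)
The correct value should be: -u**2*sin(u)**2 + u**2*cos(u)**2 + 2*u*sin(u)*cos(u)

Explanation: A term was dropped: the term -u**2*sin(u)**2 was incorrectly omitted
The later steps are derived from this incorrect expression, so the error originates in Step 2.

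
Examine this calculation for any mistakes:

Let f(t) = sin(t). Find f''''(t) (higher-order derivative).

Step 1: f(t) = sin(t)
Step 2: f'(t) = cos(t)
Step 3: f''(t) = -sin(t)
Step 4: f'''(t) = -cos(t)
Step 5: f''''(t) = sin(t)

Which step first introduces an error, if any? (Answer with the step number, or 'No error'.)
No error

All steps in this derivation are correct.
The final answer f''''(t) = sin(t) is valid.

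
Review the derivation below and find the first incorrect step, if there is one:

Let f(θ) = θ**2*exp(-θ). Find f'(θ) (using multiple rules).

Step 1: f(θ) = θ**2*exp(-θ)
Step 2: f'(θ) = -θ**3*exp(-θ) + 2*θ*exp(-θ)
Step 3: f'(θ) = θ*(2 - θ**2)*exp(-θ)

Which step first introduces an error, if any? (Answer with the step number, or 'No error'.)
Step 2

Step 2 is incorrect due to a wrong exponent.
The step shows: -θ**3*exp(-θ) + 2*θ*exp(-θ)
The correct value should be: -θ**2*exp(-θ) + 2*θ*exp(-θ)

Explanation: The exponent 2 on θ was incorrectly written as 3: the term -θ**2*exp(-θ) was incorrectly written as -θ**3*exp(-θ)
The later steps are derived from this incorrect expression, so the error originates in Step 2.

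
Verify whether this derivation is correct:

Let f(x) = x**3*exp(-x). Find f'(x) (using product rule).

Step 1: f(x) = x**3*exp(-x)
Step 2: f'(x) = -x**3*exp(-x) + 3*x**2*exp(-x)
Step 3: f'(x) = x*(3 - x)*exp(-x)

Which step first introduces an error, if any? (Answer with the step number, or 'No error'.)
Step 3

Step 3 is incorrect due to a wrong exponent.
The step shows: x*(3 - x)*exp(-x)
The correct value should be: x**2*(3 - x)*exp(-x)

Explanation: The exponent 2 on x was incorrectly written as 1: the term x**2*(3 - x)*exp(-x) was incorrectly written as x*(3 - x)*exp(-x)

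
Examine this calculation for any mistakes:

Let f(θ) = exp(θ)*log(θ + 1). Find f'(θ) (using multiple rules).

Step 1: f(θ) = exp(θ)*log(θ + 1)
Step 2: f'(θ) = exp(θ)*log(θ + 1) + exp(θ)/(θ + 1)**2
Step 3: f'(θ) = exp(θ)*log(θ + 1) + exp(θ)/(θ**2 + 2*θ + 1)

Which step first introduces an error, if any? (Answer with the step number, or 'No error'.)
Step 2

Step 2 is incorrect due to a wrong exponent.
The step shows: exp(θ)*log(θ + 1) + exp(θ)/(θ + 1)**2
The correct value should be: exp(θ)*log(θ + 1) + exp(θ)/(θ + 1)

Explanation: The exponent -1 on θ + 1 was incorrectly written as -2: the term exp(θ)/(θ + 1) was incorrectly written as exp(θ)/(θ + 1)**2
The later steps are derived from this incorrect expression, so the error originates in Step 2.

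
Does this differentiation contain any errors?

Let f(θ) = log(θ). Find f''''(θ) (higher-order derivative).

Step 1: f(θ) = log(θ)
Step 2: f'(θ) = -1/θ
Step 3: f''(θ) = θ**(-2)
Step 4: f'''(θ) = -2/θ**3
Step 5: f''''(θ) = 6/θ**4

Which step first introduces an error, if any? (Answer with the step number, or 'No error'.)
Step 2

Step 2 is incorrect due to a sign flip.
The step shows: -1/θ
The correct value should be: 1/θ

Explanation: The sign of the whole expression was flipped: the term 1/θ was incorrectly written as -1/θ
The later steps are derived from this incorrect expression, so the error originates in Step 2.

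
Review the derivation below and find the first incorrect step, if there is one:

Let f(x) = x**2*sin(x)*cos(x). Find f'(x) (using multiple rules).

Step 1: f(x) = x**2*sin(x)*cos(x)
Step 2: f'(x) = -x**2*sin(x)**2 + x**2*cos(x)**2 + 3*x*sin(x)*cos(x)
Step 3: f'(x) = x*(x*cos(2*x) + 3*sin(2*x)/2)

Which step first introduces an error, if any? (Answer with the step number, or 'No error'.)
Step 2

Step 2 is incorrect due to a wrong coefficient.
The step shows: -x**2*sin(x)**2 + x**2*cos(x)**2 + 3*x*sin(x)*cos(x)
The correct value should be: -x**2*sin(x)**2 + x**2*cos(x)**2 + 2*x*sin(x)*cos(x)

Explanation: The coefficient 2 was incorrectly written as 3: the term 2*x*sin(x)*cos(x) was incorrectly written as 3*x*sin(x)*cos(x)
The later steps are derived from this incorrect expression, so the error originates in Step 2.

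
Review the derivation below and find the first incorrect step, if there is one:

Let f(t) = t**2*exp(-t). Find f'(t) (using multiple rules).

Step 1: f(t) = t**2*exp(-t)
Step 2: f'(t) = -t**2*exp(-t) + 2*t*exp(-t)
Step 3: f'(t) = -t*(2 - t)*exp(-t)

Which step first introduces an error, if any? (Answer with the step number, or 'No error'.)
Step 3

Step 3 is incorrect due to a sign flip.
The step shows: -t*(2 - t)*exp(-t)
The correct value should be: t*(2 - t)*exp(-t)

Explanation: The sign of the whole expression was flipped: the term t*(2 - t)*exp(-t) was incorrectly written as -t*(2 - t)*exp(-t)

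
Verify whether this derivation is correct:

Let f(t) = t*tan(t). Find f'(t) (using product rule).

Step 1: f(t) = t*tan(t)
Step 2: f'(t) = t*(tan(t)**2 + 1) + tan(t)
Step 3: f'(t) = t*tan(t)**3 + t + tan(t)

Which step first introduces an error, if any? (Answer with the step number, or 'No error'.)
Step 3

Step 3 is incorrect due to a wrong exponent.
The step shows: t*tan(t)**3 + t + tan(t)
The correct value should be: t*tan(t)**2 + t + tan(t)

Explanation: The exponent 2 on tan(t) was incorrectly written as 3: the term t*tan(t)**2 was incorrectly written as t*tan(t)**3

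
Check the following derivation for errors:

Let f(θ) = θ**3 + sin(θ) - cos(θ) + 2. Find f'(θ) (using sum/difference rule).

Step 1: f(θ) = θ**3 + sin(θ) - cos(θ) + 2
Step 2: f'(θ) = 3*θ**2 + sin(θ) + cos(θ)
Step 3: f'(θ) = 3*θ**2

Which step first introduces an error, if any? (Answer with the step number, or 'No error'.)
Step 3

Step 3 is incorrect due to a dropped term.
The step shows: 3*θ**2
The correct value should be: 3*θ**2 + sqrt(2)*sin(θ + pi/4)

Explanation: A term was dropped: the term sqrt(2)*sin(θ + pi/4) was incorrectly omitted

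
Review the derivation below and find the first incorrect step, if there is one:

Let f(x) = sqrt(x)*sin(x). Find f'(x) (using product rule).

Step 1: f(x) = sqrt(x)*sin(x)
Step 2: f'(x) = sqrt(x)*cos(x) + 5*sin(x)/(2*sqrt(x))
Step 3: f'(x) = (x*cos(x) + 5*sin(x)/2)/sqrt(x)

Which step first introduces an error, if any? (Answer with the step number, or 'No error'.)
Step 2

Step 2 is incorrect due to a wrong coefficient.
The step shows: sqrt(x)*cos(x) + 5*sin(x)/(2*sqrt(x))
The correct value should be: sqrt(x)*cos(x) + sin(x)/(2*sqrt(x))

Explanation: The coefficient 1/2 was incorrectly written as 5/2: the term sin(x)/(2*sqrt(x)) was incorrectly written as 5*sin(x)/(2*sqrt(x))
The later steps are derived from this incorrect expression, so the error originates in Step 2.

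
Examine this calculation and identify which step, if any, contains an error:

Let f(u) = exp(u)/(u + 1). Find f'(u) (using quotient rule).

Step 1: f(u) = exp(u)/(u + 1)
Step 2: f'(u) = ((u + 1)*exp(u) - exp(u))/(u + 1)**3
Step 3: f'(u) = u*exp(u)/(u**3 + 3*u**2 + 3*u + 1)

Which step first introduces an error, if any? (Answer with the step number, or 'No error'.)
Step 2

Step 2 is incorrect due to a wrong exponent.
The step shows: ((u + 1)*exp(u) - exp(u))/(u + 1)**3
The correct value should be: ((u + 1)*exp(u) - exp(u))/(u + 1)**2

Explanation: The exponent -2 on u + 1 was incorrectly written as -3: the term ((u + 1)*exp(u) - exp(u))/(u + 1)**2 was incorrectly written as ((u + 1)*exp(u) - exp(u))/(u + 1)**3
The later steps are derived from this incorrect expression, so the error originates in Step 2.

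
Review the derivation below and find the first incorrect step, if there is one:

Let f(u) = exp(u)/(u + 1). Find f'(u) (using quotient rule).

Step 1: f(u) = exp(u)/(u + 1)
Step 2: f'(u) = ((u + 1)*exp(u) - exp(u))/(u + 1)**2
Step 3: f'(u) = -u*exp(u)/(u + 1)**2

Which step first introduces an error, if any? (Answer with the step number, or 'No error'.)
Step 3

Step 3 is incorrect due to a sign flip.
The step shows: -u*exp(u)/(u + 1)**2
The correct value should be: u*exp(u)/(u + 1)**2

Explanation: The sign of the whole expression was flipped: the term u*exp(u)/(u + 1)**2 was incorrectly written as -u*exp(u)/(u + 1)**2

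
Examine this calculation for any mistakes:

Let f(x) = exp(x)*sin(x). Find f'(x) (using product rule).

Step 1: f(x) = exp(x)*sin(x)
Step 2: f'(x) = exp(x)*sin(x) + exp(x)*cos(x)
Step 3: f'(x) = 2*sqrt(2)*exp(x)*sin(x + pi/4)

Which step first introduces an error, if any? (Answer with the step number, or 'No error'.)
Step 3

Step 3 is incorrect due to a wrong exponent.
The step shows: 2*sqrt(2)*exp(x)*sin(x + pi/4)
The correct value should be: sqrt(2)*exp(x)*sin(x + pi/4)

Explanation: The exponent 1/2 on 2 was incorrectly written as 3/2: the term sqrt(2)*exp(x)*sin(x + pi/4) was incorrectly written as 2*sqrt(2)*exp(x)*sin(x + pi/4)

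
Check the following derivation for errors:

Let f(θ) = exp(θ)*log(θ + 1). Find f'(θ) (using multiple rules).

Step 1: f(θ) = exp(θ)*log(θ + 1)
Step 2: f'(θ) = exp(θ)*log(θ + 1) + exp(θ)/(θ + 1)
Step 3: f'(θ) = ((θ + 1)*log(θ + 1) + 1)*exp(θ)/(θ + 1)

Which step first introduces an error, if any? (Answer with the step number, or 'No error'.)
No error

All steps in this derivation are correct.
The final answer f'(θ) = ((θ + 1)*log(θ + 1) + 1)*exp(θ)/(θ + 1) is valid.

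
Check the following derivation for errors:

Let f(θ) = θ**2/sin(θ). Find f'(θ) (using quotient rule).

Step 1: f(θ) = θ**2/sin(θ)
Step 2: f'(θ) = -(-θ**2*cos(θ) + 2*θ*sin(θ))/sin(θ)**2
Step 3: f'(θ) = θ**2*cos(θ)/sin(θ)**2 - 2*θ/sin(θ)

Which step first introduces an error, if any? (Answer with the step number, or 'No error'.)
Step 2

Step 2 is incorrect due to a sign flip.
The step shows: -(-θ**2*cos(θ) + 2*θ*sin(θ))/sin(θ)**2
The correct value should be: (-θ**2*cos(θ) + 2*θ*sin(θ))/sin(θ)**2

Explanation: The sign of the whole expression was flipped: the term (-θ**2*cos(θ) + 2*θ*sin(θ))/sin(θ)**2 was incorrectly written as -(-θ**2*cos(θ) + 2*θ*sin(θ))/sin(θ)**2
The later steps are derived from this incorrect expression, so the error originates in Step 2.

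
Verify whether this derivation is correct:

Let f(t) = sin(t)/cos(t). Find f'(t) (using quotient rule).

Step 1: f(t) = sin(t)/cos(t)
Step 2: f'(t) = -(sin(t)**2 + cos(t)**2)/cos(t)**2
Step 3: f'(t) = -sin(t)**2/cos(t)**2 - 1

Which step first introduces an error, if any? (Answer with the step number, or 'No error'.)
Step 2

Step 2 is incorrect due to a sign flip.
The step shows: -(sin(t)**2 + cos(t)**2)/cos(t)**2
The correct value should be: (sin(t)**2 + cos(t)**2)/cos(t)**2

Explanation: The sign of the whole expression was flipped: the term (sin(t)**2 + cos(t)**2)/cos(t)**2 was incorrectly written as -(sin(t)**2 + cos(t)**2)/cos(t)**2
The later steps are derived from this incorrect expression, so the error originates in Step 2.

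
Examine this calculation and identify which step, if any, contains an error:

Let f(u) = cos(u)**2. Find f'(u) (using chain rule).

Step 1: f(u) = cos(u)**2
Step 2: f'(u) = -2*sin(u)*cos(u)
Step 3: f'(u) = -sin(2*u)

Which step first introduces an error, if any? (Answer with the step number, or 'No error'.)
No error

All steps in this derivation are correct.
The final answer f'(u) = -sin(2*u) is valid.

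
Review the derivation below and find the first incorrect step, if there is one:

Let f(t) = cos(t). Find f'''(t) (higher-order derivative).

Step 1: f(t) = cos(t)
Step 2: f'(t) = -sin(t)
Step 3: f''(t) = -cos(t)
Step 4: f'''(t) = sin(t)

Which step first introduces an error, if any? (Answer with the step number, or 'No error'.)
No error

All steps in this derivation are correct.
The final answer f'''(t) = sin(t) is valid.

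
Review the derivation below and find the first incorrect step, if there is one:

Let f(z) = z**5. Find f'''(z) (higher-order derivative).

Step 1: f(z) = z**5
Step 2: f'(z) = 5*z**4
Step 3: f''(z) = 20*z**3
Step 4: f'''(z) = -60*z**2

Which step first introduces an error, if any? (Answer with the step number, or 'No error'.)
Step 4

Step 4 is incorrect due to a sign flip.
The step shows: -60*z**2
The correct value should be: 60*z**2

Explanation: The sign of the whole expression was flipped: the term 60*z**2 was incorrectly written as -60*z**2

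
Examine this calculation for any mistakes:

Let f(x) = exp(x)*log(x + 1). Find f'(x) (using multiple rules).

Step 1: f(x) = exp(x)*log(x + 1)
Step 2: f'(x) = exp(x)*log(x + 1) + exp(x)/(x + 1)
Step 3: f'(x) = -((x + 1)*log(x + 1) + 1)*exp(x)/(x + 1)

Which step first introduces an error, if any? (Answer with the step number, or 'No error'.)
Step 3

Step 3 is incorrect due to a sign flip.
The step shows: -((x + 1)*log(x + 1) + 1)*exp(x)/(x + 1)
The correct value should be: ((x + 1)*log(x + 1) + 1)*exp(x)/(x + 1)

Explanation: The sign of the whole expression was flipped: the term ((x + 1)*log(x + 1) + 1)*exp(x)/(x + 1) was incorrectly written as -((x + 1)*log(x + 1) + 1)*exp(x)/(x + 1)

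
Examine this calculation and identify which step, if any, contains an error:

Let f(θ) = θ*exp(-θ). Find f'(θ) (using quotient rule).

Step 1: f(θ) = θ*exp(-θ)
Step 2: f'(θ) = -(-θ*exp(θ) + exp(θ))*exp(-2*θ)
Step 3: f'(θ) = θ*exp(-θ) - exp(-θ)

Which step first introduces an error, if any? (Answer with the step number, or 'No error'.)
Step 2

Step 2 is incorrect due to a sign flip.
The step shows: -(-θ*exp(θ) + exp(θ))*exp(-2*θ)
The correct value should be: (-θ*exp(θ) + exp(θ))*exp(-2*θ)

Explanation: The sign of the whole expression was flipped: the term (-θ*exp(θ) + exp(θ))*exp(-2*θ) was incorrectly written as -(-θ*exp(θ) + exp(θ))*exp(-2*θ)
The later steps are derived from this incorrect expression, so the error originates in Step 2.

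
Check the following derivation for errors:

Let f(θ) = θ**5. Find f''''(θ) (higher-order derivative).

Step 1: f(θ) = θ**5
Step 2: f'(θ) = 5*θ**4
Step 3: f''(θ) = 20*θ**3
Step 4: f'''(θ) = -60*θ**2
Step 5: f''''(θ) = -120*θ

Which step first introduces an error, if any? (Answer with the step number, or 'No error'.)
Step 4

Step 4 is incorrect due to a sign flip.
The step shows: -60*θ**2
The correct value should be: 60*θ**2

Explanation: The sign of the whole expression was flipped: the term 60*θ**2 was incorrectly written as -60*θ**2
The later steps are derived from this incorrect expression, so the error originates in Step 4.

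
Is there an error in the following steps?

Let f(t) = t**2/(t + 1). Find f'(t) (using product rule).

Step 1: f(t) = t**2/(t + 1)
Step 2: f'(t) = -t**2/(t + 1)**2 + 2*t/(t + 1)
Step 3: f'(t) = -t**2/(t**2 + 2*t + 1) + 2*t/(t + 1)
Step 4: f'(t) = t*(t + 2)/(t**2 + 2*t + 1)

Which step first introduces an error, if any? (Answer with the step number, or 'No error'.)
No error

All steps in this derivation are correct.
The final answer f'(t) = t*(t + 2)/(t**2 + 2*t + 1) is valid.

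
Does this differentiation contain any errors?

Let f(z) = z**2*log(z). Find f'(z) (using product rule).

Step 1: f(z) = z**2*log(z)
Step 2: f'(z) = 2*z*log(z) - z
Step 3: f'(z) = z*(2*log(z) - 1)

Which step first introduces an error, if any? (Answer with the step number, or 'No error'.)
Step 2

Step 2 is incorrect due to a sign flip.
The step shows: 2*z*log(z) - z
The correct value should be: 2*z*log(z) + z

Explanation: The sign of one term was flipped: the term z was incorrectly written as -z
The later steps are derived from this incorrect expression, so the error originates in Step 2.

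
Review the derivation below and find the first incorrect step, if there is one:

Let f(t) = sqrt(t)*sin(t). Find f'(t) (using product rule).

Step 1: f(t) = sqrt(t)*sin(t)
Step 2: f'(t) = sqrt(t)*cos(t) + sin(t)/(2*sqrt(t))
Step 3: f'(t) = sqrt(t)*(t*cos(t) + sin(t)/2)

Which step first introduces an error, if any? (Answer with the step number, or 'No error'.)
Step 3

Step 3 is incorrect due to a wrong exponent.
The step shows: sqrt(t)*(t*cos(t) + sin(t)/2)
The correct value should be: (t*cos(t) + sin(t)/2)/sqrt(t)

Explanation: The exponent -1/2 on t was incorrectly written as 1/2: the term (t*cos(t) + sin(t)/2)/sqrt(t) was incorrectly written as sqrt(t)*(t*cos(t) + sin(t)/2)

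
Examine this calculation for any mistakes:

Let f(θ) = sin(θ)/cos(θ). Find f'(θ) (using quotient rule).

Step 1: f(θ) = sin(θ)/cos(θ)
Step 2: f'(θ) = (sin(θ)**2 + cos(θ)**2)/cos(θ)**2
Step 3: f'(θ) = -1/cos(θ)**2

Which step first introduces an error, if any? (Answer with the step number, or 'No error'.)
Step 3

Step 3 is incorrect due to a sign flip.
The step shows: -1/cos(θ)**2
The correct value should be: cos(θ)**(-2)

Explanation: The sign of the whole expression was flipped: the term cos(θ)**(-2) was incorrectly written as -1/cos(θ)**2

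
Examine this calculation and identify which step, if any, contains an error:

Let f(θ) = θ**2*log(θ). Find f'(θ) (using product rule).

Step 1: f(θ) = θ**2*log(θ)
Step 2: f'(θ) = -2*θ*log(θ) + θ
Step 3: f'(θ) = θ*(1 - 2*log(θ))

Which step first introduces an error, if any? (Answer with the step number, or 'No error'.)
Step 2

Step 2 is incorrect due to a sign flip.
The step shows: -2*θ*log(θ) + θ
The correct value should be: 2*θ*log(θ) + θ

Explanation: The sign of one term was flipped: the term 2*θ*log(θ) was incorrectly written as -2*θ*log(θ)
The later steps are derived from this incorrect expression, so the error originates in Step 2.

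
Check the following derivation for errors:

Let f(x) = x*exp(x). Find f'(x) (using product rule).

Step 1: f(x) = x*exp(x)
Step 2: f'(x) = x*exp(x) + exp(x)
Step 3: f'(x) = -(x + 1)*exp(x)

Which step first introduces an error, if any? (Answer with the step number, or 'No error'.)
Step 3

Step 3 is incorrect due to a sign flip.
The step shows: -(x + 1)*exp(x)
The correct value should be: (x + 1)*exp(x)

Explanation: The sign of the whole expression was flipped: the term (x + 1)*exp(x) was incorrectly written as -(x + 1)*exp(x)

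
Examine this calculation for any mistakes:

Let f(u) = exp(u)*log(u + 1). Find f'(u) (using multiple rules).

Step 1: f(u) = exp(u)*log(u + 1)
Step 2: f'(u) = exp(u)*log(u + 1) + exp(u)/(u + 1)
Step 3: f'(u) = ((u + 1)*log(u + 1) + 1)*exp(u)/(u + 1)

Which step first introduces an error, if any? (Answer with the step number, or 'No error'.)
No error

All steps in this derivation are correct.
The final answer f'(u) = ((u + 1)*log(u + 1) + 1)*exp(u)/(u + 1) is valid.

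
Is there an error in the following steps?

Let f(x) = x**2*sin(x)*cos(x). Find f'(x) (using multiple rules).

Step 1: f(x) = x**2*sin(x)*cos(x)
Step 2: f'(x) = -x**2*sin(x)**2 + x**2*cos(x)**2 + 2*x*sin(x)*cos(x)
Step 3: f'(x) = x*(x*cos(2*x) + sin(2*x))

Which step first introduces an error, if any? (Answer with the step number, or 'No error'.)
No error

All steps in this derivation are correct.
The final answer f'(x) = x*(x*cos(2*x) + sin(2*x)) is valid.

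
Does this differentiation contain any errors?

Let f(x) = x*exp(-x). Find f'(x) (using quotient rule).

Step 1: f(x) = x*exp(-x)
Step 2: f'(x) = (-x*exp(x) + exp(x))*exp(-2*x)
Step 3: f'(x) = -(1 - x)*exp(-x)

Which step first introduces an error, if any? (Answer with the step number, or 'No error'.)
Step 3

Step 3 is incorrect due to a sign flip.
The step shows: -(1 - x)*exp(-x)
The correct value should be: (1 - x)*exp(-x)

Explanation: The sign of the whole expression was flipped: the term (1 - x)*exp(-x) was incorrectly written as -(1 - x)*exp(-x)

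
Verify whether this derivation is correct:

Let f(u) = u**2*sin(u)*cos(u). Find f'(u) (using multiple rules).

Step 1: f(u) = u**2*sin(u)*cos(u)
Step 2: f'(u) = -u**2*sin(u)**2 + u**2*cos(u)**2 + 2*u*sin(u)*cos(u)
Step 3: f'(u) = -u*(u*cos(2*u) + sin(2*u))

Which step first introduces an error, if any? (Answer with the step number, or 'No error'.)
Step 3

Step 3 is incorrect due to a sign flip.
The step shows: -u*(u*cos(2*u) + sin(2*u))
The correct value should be: u*(u*cos(2*u) + sin(2*u))

Explanation: The sign of the whole expression was flipped: the term u*(u*cos(2*u) + sin(2*u)) was incorrectly written as -u*(u*cos(2*u) + sin(2*u))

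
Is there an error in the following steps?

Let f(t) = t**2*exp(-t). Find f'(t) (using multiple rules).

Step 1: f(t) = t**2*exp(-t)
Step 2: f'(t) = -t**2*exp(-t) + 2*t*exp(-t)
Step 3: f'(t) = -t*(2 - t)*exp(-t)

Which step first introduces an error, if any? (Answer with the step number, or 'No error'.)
Step 3

Step 3 is incorrect due to a sign flip.
The step shows: -t*(2 - t)*exp(-t)
The correct value should be: t*(2 - t)*exp(-t)

Explanation: The sign of the whole expression was flipped: the term t*(2 - t)*exp(-t) was incorrectly written as -t*(2 - t)*exp(-t)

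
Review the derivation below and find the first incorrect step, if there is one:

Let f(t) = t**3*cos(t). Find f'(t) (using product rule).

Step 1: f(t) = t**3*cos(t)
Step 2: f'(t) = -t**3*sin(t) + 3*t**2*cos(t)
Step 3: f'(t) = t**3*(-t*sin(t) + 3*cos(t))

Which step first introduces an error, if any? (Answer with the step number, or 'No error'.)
Step 3

Step 3 is incorrect due to a wrong exponent.
The step shows: t**3*(-t*sin(t) + 3*cos(t))
The correct value should be: t**2*(-t*sin(t) + 3*cos(t))

Explanation: The exponent 2 on t was incorrectly written as 3: the term t**2*(-t*sin(t) + 3*cos(t)) was incorrectly written as t**3*(-t*sin(t) + 3*cos(t))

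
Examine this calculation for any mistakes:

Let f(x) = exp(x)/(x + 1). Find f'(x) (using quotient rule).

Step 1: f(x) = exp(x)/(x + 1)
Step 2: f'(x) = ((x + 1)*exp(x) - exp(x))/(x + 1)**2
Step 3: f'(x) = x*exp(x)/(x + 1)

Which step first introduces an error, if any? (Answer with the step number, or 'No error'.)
Step 3

Step 3 is incorrect due to a wrong exponent.
The step shows: x*exp(x)/(x + 1)
The correct value should be: x*exp(x)/(x + 1)**2

Explanation: The exponent -2 on x + 1 was incorrectly written as -1: the term x*exp(x)/(x + 1)**2 was incorrectly written as x*exp(x)/(x + 1)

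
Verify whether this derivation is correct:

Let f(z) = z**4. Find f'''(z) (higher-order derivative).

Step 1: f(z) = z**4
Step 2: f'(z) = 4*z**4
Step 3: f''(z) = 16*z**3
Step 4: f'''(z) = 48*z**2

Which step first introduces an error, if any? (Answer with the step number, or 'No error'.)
Step 2

Step 2 is incorrect due to a wrong exponent.
The step shows: 4*z**4
The correct value should be: 4*z**3

Explanation: The exponent 3 on z was incorrectly written as 4: the term 4*z**3 was incorrectly written as 4*z**4
The later steps are derived from this incorrect expression, so the error originates in Step 2.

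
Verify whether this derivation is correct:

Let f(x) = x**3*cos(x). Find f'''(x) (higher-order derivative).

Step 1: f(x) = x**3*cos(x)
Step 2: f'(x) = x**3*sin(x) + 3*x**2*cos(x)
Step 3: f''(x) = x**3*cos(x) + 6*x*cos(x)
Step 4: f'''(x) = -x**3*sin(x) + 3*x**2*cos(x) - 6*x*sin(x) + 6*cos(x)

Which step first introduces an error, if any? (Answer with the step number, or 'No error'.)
Step 2

Step 2 is incorrect due to a sign flip.
The step shows: x**3*sin(x) + 3*x**2*cos(x)
The correct value should be: -x**3*sin(x) + 3*x**2*cos(x)

Explanation: The sign of one term was flipped: the term -x**3*sin(x) was incorrectly written as x**3*sin(x)
The later steps are derived from this incorrect expression, so the error originates in Step 2.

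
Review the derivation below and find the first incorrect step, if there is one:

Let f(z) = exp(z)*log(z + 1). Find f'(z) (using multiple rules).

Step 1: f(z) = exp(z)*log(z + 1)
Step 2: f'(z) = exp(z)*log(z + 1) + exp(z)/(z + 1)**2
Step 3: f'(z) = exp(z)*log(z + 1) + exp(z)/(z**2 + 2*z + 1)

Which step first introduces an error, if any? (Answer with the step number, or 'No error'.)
Step 2

Step 2 is incorrect due to a wrong exponent.
The step shows: exp(z)*log(z + 1) + exp(z)/(z + 1)**2
The correct value should be: exp(z)*log(z + 1) + exp(z)/(z + 1)

Explanation: The exponent -1 on z + 1 was incorrectly written as -2: the term exp(z)/(z + 1) was incorrectly written as exp(z)/(z + 1)**2
The later steps are derived from this incorrect expression, so the error originates in Step 2.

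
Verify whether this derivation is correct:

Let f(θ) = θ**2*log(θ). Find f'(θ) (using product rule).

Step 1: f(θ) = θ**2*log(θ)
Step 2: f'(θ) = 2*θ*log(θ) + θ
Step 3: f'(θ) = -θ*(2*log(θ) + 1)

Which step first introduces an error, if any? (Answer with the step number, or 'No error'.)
Step 3

Step 3 is incorrect due to a sign flip.
The step shows: -θ*(2*log(θ) + 1)
The correct value should be: θ*(2*log(θ) + 1)

Explanation: The sign of the whole expression was flipped: the term θ*(2*log(θ) + 1) was incorrectly written as -θ*(2*log(θ) + 1)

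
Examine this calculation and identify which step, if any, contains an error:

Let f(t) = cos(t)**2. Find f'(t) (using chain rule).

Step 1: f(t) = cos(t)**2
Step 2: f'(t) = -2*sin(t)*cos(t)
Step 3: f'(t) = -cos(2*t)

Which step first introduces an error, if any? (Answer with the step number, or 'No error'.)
Step 3

Step 3 is incorrect due to a wrong trig function.
The step shows: -cos(2*t)
The correct value should be: -sin(2*t)

Explanation: sin(2*t) was incorrectly written as cos(2*t): the term -sin(2*t) was incorrectly written as -cos(2*t)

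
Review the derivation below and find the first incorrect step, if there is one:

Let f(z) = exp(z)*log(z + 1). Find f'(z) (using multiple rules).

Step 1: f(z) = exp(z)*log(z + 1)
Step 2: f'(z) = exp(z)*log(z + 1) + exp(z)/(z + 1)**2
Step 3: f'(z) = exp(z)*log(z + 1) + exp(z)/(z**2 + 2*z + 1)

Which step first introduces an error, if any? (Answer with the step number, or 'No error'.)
Step 2

Step 2 is incorrect due to a wrong exponent.
The step shows: exp(z)*log(z + 1) + exp(z)/(z + 1)**2
The correct value should be: exp(z)*log(z + 1) + exp(z)/(z + 1)

Explanation: The exponent -1 on z + 1 was incorrectly written as -2: the term exp(z)/(z + 1) was incorrectly written as exp(z)/(z + 1)**2
The later steps are derived from this incorrect expression, so the error originates in Step 2.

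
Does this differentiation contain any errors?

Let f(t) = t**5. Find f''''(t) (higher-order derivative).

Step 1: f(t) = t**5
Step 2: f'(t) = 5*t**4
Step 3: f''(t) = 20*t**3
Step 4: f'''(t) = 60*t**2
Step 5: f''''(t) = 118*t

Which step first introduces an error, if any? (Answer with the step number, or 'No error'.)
Step 5

Step 5 is incorrect due to a wrong coefficient.
The step shows: 118*t
The correct value should be: 120*t

Explanation: The coefficient 120 was incorrectly written as 118: the term 120*t was incorrectly written as 118*t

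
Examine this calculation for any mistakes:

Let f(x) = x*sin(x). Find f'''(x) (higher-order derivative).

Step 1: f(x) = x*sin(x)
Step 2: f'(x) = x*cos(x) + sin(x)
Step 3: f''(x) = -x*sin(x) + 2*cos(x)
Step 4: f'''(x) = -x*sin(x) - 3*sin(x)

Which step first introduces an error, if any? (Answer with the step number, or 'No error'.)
Step 4

Step 4 is incorrect due to a wrong trig function.
The step shows: -x*sin(x) - 3*sin(x)
The correct value should be: -x*cos(x) - 3*sin(x)

Explanation: cos(x) was incorrectly written as sin(x): the term -x*cos(x) was incorrectly written as -x*sin(x)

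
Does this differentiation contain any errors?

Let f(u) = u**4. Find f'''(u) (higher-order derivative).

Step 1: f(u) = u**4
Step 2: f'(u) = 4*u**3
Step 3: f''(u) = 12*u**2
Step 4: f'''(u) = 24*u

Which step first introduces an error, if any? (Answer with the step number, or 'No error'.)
No error

All steps in this derivation are correct.
The final answer f'''(u) = 24*u is valid.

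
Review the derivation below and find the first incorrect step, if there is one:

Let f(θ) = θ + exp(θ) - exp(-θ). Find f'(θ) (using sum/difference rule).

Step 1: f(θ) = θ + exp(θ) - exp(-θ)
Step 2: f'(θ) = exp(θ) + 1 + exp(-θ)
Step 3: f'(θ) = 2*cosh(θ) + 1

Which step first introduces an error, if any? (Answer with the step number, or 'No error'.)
No error

All steps in this derivation are correct.
The final answer f'(θ) = 2*cosh(θ) + 1 is valid.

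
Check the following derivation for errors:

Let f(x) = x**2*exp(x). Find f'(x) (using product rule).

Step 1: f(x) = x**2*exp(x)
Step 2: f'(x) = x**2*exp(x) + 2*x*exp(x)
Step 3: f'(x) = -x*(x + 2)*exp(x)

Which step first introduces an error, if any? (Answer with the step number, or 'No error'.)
Step 3

Step 3 is incorrect due to a sign flip.
The step shows: -x*(x + 2)*exp(x)
The correct value should be: x*(x + 2)*exp(x)

Explanation: The sign of the whole expression was flipped: the term x*(x + 2)*exp(x) was incorrectly written as -x*(x + 2)*exp(x)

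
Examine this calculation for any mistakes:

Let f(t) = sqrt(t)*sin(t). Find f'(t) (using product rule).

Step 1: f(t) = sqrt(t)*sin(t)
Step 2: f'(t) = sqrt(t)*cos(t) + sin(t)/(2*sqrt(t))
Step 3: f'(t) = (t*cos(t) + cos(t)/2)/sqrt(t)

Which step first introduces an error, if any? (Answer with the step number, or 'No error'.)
Step 3

Step 3 is incorrect due to a wrong trig function.
The step shows: (t*cos(t) + cos(t)/2)/sqrt(t)
The correct value should be: (t*cos(t) + sin(t)/2)/sqrt(t)

Explanation: sin(t) was incorrectly written as cos(t): the term (t*cos(t) + sin(t)/2)/sqrt(t) was incorrectly written as (t*cos(t) + cos(t)/2)/sqrt(t)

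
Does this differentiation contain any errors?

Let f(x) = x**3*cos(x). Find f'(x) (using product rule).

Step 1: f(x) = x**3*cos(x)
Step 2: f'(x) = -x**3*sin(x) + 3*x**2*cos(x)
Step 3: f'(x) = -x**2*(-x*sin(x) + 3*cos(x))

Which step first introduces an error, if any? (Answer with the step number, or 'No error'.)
Step 3

Step 3 is incorrect due to a sign flip.
The step shows: -x**2*(-x*sin(x) + 3*cos(x))
The correct value should be: x**2*(-x*sin(x) + 3*cos(x))

Explanation: The sign of the whole expression was flipped: the term x**2*(-x*sin(x) + 3*cos(x)) was incorrectly written as -x**2*(-x*sin(x) + 3*cos(x))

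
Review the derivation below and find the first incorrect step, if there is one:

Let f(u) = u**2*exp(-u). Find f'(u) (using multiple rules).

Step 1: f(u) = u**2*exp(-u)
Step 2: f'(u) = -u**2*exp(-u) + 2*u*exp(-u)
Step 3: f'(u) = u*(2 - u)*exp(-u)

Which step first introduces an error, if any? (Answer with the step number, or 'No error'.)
No error

All steps in this derivation are correct.
The final answer f'(u) = u*(2 - u)*exp(-u) is valid.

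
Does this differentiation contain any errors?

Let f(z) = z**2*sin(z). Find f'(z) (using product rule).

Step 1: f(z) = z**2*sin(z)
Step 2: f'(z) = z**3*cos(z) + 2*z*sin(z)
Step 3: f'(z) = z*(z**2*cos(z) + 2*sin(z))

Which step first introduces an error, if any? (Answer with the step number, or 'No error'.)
Step 2

Step 2 is incorrect due to a wrong exponent.
The step shows: z**3*cos(z) + 2*z*sin(z)
The correct value should be: z**2*cos(z) + 2*z*sin(z)

Explanation: The exponent 2 on z was incorrectly written as 3: the term z**2*cos(z) was incorrectly written as z**3*cos(z)
The later steps are derived from this incorrect expression, so the error originates in Step 2.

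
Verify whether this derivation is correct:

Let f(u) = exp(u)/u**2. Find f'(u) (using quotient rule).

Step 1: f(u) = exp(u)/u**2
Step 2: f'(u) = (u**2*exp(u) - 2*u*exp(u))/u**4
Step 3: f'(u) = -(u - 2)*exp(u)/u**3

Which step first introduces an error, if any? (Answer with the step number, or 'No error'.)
Step 3

Step 3 is incorrect due to a sign flip.
The step shows: -(u - 2)*exp(u)/u**3
The correct value should be: (u - 2)*exp(u)/u**3

Explanation: The sign of the whole expression was flipped: the term (u - 2)*exp(u)/u**3 was incorrectly written as -(u - 2)*exp(u)/u**3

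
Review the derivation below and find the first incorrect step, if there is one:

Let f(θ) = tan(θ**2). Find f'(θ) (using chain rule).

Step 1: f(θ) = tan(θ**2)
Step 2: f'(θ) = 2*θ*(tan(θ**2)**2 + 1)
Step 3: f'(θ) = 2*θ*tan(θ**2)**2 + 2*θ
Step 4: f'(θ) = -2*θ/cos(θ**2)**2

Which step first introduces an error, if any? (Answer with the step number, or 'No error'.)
Step 4

Step 4 is incorrect due to a sign flip.
The step shows: -2*θ/cos(θ**2)**2
The correct value should be: 2*θ/cos(θ**2)**2

Explanation: The sign of the whole expression was flipped: the term 2*θ/cos(θ**2)**2 was incorrectly written as -2*θ/cos(θ**2)**2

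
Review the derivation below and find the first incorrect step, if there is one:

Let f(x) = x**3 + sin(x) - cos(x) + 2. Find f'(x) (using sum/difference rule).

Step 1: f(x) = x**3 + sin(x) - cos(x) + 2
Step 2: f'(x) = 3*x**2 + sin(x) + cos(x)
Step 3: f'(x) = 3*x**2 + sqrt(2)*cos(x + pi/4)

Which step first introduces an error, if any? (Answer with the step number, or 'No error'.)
Step 3

Step 3 is incorrect due to a wrong trig function.
The step shows: 3*x**2 + sqrt(2)*cos(x + pi/4)
The correct value should be: 3*x**2 + sqrt(2)*sin(x + pi/4)

Explanation: sin(x + pi/4) was incorrectly written as cos(x + pi/4): the term sqrt(2)*sin(x + pi/4) was incorrectly written as sqrt(2)*cos(x + pi/4)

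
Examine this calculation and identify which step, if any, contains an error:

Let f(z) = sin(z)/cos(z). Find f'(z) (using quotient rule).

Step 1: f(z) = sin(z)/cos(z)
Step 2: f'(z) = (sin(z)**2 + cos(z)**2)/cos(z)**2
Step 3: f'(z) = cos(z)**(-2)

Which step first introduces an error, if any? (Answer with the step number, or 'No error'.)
No error

All steps in this derivation are correct.
The final answer f'(z) = cos(z)**(-2) is valid.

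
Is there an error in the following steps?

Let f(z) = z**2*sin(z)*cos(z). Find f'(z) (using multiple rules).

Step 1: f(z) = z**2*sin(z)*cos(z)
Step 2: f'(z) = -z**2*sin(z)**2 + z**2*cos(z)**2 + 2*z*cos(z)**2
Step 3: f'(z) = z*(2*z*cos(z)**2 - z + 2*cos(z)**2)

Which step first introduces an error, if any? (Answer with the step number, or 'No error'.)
Step 2

Step 2 is incorrect due to a wrong trig function.
The step shows: -z**2*sin(z)**2 + z**2*cos(z)**2 + 2*z*cos(z)**2
The correct value should be: -z**2*sin(z)**2 + z**2*cos(z)**2 + 2*z*sin(z)*cos(z)

Explanation: sin(z) was incorrectly written as cos(z): the term 2*z*sin(z)*cos(z) was incorrectly written as 2*z*cos(z)**2
The later steps are derived from this incorrect expression, so the error originates in Step 2.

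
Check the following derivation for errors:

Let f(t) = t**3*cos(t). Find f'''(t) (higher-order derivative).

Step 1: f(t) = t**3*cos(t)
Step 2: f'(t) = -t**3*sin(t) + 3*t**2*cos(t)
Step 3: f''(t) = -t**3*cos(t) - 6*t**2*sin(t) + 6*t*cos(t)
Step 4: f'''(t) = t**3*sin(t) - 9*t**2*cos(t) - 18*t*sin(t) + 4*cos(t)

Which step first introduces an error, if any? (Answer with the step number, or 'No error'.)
Step 4

Step 4 is incorrect due to a wrong coefficient.
The step shows: t**3*sin(t) - 9*t**2*cos(t) - 18*t*sin(t) + 4*cos(t)
The correct value should be: t**3*sin(t) - 9*t**2*cos(t) - 18*t*sin(t) + 6*cos(t)

Explanation: The coefficient 6 was incorrectly written as 4: the term 6*cos(t) was incorrectly written as 4*cos(t)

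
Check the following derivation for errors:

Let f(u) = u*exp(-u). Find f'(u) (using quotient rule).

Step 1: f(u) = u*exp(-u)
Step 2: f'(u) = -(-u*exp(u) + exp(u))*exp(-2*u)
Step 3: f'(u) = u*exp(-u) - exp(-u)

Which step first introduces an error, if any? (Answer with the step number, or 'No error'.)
Step 2

Step 2 is incorrect due to a sign flip.
The step shows: -(-u*exp(u) + exp(u))*exp(-2*u)
The correct value should be: (-u*exp(u) + exp(u))*exp(-2*u)

Explanation: The sign of the whole expression was flipped: the term (-u*exp(u) + exp(u))*exp(-2*u) was incorrectly written as -(-u*exp(u) + exp(u))*exp(-2*u)
The later steps are derived from this incorrect expression, so the error originates in Step 2.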